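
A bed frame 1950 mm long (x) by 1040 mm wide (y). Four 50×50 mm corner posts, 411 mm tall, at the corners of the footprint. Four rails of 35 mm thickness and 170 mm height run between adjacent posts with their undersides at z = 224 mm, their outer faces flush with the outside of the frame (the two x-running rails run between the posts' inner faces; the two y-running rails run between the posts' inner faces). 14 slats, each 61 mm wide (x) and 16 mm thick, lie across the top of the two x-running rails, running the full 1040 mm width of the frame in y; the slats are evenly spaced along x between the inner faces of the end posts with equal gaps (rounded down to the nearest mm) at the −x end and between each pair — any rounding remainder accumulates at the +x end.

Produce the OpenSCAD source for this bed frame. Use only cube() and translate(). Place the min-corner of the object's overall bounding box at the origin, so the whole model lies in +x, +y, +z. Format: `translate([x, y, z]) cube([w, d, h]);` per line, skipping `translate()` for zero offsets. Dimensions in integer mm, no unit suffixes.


// slat z = rail_z + rail_h = 224 + 170 = 394
// slat gap = ⌊(1850 − 14·61) / 15⌋ = 66
cube([50, 50, 411]);
translate([0, 990, 0]) cube([50, 50, 411]);
translate([1900, 0, 0]) cube([50, 50, 411]);
translate([1900, 990, 0]) cube([50, 50, 411]);
translate([50, 0, 224]) cube([1850, 35, 170]);
translate([50, 1005, 224]) cube([1850, 35, 170]);
translate([0, 50, 224]) cube([35, 940, 170]);
translate([1915, 50, 224]) cube([35, 940, 170]);
translate([116, 0, 394]) cube([61, 1040, 16]);
translate([243, 0, 394]) cube([61, 1040, 16]);
translate([370, 0, 394]) cube([61, 1040, 16]);
translate([497, 0, 394]) cube([61, 1040, 16]);
translate([624, 0, 394]) cube([61, 1040, 16]);
translate([751, 0, 394]) cube([61, 1040, 16]);
translate([878, 0, 394]) cube([61, 1040, 16]);
translate([1005, 0, 394]) cube([61, 1040, 16]);
translate([1132, 0, 394]) cube([61, 1040, 16]);
translate([1259, 0, 394]) cube([61, 1040, 16]);
translate([1386, 0, 394]) cube([61, 1040, 16]);
translate([1513, 0, 394]) cube([61, 1040, 16]);
translate([1640, 0, 394]) cube([61, 1040, 16]);
translate([1767, 0, 394]) cube([61, 1040, 16]);


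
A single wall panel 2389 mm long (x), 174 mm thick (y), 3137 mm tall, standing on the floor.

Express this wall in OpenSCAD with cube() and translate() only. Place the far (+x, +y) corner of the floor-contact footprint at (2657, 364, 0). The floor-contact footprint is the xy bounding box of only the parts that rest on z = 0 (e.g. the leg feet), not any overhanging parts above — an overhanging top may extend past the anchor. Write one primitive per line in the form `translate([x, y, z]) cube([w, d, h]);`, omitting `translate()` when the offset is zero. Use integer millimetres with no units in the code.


translate([268, 190, 0]) cube([2389, 174, 3137]);


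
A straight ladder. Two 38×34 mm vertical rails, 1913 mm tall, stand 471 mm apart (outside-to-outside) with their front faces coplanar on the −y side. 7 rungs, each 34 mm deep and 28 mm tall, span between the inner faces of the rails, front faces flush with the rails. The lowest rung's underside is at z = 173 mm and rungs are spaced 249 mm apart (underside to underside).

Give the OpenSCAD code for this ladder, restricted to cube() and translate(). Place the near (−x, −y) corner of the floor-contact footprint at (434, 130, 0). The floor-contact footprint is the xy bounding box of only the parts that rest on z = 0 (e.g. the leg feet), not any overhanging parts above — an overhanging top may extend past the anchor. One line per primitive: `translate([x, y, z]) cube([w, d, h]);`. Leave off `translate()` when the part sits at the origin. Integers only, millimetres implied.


translate([434, 130, 0]) cube([38, 34, 1913]);
translate([867, 130, 0]) cube([38, 34, 1913]);
translate([472, 130, 173]) cube([395, 34, 28]);
translate([472, 130, 422]) cube([395, 34, 28]);
translate([472, 130, 671]) cube([395, 34, 28]);
translate([472, 130, 920]) cube([395, 34, 28]);
translate([472, 130, 1169]) cube([395, 34, 28]);
translate([472, 130, 1418]) cube([395, 34, 28]);
translate([472, 130, 1667]) cube([395, 34, 28]);


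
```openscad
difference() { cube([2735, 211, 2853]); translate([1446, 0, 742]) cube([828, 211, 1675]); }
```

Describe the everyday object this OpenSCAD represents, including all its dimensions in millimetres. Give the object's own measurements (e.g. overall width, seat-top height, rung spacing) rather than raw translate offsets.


A wall 2735 mm long (x), 211 mm thick (y), 2853 mm tall, with a rectangular window opening cut through it. The opening is 828 mm wide and 1675 mm tall; its sill is at z = 742 mm and its near (−x) edge is 1446 mm from the wall's −x end. The opening passes through the full wall thickness.


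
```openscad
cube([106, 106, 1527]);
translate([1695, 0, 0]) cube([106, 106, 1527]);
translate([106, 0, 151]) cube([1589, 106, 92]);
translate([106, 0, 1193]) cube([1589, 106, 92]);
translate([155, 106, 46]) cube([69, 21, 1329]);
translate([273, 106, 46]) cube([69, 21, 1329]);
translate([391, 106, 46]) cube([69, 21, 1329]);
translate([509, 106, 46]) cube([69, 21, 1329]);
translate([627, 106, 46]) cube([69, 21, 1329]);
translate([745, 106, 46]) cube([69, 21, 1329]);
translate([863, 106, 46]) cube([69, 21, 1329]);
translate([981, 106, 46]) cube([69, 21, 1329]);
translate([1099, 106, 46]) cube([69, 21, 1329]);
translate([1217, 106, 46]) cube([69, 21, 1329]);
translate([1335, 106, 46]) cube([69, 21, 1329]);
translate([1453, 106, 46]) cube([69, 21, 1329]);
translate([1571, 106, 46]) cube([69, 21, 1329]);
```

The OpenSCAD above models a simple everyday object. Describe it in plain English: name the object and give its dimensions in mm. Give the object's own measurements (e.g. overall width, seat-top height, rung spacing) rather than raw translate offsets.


A fence section. Two 106×106 mm posts, 1527 mm tall, stand on the floor with a clear span of 1589 mm between their inner faces. Two horizontal rails of 106×92 mm section span the gap between the posts with their undersides at z = 151 mm and z = 1193 mm, flush with the posts' −y face. 13 pickets, each 69 mm wide, 21 mm thick and 1329 mm tall, are fixed to the +y face of the rails with their bottoms at z = 46 mm, spaced across the span with a 49 mm gap after the −x post and between neighbouring pickets, with 55 mm left before the +x post.


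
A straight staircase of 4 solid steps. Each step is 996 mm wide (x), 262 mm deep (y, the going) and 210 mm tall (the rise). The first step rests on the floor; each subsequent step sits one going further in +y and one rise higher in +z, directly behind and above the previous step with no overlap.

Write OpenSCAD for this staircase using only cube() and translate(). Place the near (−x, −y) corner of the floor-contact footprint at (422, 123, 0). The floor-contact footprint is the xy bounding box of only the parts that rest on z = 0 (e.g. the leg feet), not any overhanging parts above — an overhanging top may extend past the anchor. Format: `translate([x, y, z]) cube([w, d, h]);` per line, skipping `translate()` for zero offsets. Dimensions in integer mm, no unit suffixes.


translate([422, 123, 0]) cube([996, 262, 210]);
translate([422, 385, 210]) cube([996, 262, 210]);
translate([422, 647, 420]) cube([996, 262, 210]);
translate([422, 909, 630]) cube([996, 262, 210]);


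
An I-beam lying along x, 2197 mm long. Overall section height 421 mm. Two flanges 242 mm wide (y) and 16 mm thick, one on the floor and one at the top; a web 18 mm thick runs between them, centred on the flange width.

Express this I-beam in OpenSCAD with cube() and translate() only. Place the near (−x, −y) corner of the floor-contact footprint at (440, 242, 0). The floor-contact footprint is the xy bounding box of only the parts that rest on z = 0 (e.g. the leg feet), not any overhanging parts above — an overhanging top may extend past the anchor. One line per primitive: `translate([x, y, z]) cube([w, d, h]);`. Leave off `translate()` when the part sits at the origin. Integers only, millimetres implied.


translate([440, 242, 0]) cube([2197, 242, 16]);
translate([440, 354, 16]) cube([2197, 18, 389]);
translate([440, 242, 405]) cube([2197, 242, 16]);


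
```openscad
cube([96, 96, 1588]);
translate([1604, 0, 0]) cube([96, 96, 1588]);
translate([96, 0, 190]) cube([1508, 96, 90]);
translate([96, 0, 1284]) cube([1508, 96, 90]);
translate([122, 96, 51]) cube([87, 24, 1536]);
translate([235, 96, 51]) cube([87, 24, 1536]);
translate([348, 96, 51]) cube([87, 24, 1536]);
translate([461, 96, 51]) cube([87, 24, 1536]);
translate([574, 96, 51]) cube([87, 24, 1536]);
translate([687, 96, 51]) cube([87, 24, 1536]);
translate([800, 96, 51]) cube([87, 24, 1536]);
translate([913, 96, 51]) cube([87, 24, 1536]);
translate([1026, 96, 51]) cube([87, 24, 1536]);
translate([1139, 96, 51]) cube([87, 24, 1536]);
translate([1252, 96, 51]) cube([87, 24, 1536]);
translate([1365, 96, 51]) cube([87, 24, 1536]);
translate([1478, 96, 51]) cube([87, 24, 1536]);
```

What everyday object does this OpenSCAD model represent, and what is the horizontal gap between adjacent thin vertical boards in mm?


A fence section. The picket gap is 26 mm.

Two posts, two rails, 13 pickets — a fence section. Span 1508 mm holds 13 pickets of 87 mm with 14 equal gaps: ⌊(1508 − 13·87) / 14⌋ = 26 mm.


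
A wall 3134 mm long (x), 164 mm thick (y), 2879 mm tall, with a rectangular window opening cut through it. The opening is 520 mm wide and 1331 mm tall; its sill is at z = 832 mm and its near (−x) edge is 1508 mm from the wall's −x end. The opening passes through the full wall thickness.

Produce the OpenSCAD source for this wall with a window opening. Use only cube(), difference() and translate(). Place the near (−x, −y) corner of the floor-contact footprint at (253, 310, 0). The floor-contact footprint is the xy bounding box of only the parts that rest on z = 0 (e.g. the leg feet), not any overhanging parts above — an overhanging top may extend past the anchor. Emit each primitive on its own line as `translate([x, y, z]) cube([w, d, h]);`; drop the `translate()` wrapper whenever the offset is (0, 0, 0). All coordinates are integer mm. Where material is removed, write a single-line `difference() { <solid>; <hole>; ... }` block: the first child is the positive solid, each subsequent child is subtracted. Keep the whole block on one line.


difference() { translate([253, 310, 0]) cube([3134, 164, 2879]); translate([1761, 310, 832]) cube([520, 164, 1331]); }


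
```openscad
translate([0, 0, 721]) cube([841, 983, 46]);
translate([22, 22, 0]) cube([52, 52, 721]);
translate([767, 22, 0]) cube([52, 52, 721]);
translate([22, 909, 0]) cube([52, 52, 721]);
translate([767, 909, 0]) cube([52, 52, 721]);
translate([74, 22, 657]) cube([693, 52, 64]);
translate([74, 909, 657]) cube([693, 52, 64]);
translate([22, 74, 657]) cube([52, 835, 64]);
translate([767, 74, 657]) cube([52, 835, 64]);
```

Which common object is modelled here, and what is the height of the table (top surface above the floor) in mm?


A table. The table height is 767 mm.

A 841×983×46 slab sits at z = 721 on four 52 mm square posts — a table. The top surface is at 721 + 46 = 767 mm.


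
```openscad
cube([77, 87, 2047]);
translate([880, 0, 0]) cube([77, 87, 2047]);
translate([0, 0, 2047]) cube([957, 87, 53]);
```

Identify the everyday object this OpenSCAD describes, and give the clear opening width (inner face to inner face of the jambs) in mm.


A door frame. The clear opening width is 803 mm.

Two 2047 mm tall posts with a header on top — a door frame. The left jamb is 77 mm wide at x = 0; the right jamb starts at x = 880. The clear opening is 880 − 77 = 803 mm.


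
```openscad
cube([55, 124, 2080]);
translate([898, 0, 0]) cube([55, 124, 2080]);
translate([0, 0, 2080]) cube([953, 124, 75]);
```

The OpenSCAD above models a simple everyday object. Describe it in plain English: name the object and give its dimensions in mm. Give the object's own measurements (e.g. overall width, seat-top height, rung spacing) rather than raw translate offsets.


A door frame. The clear opening is 843 mm wide and 2080 mm high. Two 55 mm wide jambs, 124 mm deep, stand either side of the opening from the floor to the top of the opening. A 75 mm thick head sits across the top of both jambs, spanning the full outside width of the frame.


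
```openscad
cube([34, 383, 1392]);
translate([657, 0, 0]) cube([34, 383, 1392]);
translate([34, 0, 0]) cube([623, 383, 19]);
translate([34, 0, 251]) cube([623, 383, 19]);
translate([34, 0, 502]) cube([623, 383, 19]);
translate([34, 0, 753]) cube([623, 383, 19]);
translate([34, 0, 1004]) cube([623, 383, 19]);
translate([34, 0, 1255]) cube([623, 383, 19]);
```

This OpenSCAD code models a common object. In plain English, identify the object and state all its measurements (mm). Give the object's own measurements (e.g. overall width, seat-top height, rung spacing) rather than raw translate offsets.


An open bookshelf. Two side panels, each 34 mm thick, 383 mm deep and 1392 mm tall, stand 691 mm apart (outside-to-outside). Between them sit 6 shelves, each 19 mm thick and 383 mm deep, spanning the full gap between the sides. The bottom shelf rests on the floor (its underside at z = 0) and the clear gap between one shelf's top and the next shelf's underside is 232 mm.


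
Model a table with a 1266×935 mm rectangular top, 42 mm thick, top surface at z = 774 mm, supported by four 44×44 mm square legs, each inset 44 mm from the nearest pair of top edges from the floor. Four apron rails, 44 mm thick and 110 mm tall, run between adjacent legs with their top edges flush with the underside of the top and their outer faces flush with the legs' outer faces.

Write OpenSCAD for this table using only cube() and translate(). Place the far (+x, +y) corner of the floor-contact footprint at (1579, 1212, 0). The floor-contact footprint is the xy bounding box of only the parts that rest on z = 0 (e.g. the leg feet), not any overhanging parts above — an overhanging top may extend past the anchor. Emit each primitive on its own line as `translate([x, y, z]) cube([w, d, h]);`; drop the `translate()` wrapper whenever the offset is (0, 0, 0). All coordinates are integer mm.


translate([357, 321, 732]) cube([1266, 935, 42]);
translate([401, 365, 0]) cube([44, 44, 732]);
translate([1535, 365, 0]) cube([44, 44, 732]);
translate([401, 1168, 0]) cube([44, 44, 732]);
translate([1535, 1168, 0]) cube([44, 44, 732]);
translate([445, 365, 622]) cube([1090, 44, 110]);
translate([445, 1168, 622]) cube([1090, 44, 110]);
translate([401, 409, 622]) cube([44, 759, 110]);
translate([1535, 409, 622]) cube([44, 759, 110]);


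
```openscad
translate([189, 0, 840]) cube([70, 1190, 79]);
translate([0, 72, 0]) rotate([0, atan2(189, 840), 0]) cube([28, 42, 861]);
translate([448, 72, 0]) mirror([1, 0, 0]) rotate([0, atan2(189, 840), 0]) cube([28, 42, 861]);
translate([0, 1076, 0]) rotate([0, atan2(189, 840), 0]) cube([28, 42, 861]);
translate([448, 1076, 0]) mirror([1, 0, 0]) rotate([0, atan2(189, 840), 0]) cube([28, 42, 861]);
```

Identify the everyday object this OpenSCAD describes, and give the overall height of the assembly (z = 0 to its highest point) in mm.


A sawhorse. The overall height is 919 mm.

A beam across two mirrored pairs of raked legs — a sawhorse. The beam's underside is at z = 840 (matching the legs' vertical rise in atan2(189, 840)) and the beam is 79 mm tall, so its top is at 840 + 79 = 919 mm. The raked legs top out at the beam's underside, so that is the highest point.


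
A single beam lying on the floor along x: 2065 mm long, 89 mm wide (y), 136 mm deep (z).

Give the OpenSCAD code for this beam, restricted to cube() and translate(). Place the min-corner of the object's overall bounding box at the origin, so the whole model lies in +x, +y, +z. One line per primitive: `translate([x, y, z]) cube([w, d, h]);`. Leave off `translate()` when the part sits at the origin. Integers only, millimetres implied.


cube([2065, 89, 136]);


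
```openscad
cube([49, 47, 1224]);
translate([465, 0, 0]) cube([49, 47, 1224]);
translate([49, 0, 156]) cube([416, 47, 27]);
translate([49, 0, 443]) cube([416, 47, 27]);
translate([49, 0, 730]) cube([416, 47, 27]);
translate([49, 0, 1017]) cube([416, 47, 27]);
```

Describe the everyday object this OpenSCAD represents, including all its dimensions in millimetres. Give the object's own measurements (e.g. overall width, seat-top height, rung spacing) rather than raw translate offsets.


A straight ladder. Two 49×47 mm vertical rails, 1224 mm tall, stand 514 mm apart (outside-to-outside) with their front faces coplanar on the −y side. 4 rungs, each 47 mm deep and 27 mm tall, span between the inner faces of the rails, front faces flush with the rails. The lowest rung's underside is at z = 156 mm and rungs are spaced 287 mm apart (underside to underside).


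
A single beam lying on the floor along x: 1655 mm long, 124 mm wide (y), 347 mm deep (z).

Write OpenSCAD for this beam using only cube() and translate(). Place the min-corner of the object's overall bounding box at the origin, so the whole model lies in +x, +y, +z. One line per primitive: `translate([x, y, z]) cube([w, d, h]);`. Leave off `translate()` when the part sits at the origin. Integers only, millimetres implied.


cube([1655, 124, 347]);


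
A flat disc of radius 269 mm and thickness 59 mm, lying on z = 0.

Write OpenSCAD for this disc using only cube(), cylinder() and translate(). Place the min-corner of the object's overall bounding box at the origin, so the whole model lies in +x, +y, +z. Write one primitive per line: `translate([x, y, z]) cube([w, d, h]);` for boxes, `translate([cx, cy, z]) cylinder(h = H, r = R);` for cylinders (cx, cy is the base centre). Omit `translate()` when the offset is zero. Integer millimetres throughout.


translate([269, 269, 0]) cylinder(h = 59, r = 269);


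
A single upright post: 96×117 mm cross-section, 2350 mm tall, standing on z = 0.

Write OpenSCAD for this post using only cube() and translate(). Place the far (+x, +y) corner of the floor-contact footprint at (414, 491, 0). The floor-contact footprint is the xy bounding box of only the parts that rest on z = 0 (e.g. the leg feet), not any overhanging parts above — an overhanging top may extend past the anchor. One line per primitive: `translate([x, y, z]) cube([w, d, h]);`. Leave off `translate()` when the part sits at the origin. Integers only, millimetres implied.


translate([318, 374, 0]) cube([96, 117, 2350]);


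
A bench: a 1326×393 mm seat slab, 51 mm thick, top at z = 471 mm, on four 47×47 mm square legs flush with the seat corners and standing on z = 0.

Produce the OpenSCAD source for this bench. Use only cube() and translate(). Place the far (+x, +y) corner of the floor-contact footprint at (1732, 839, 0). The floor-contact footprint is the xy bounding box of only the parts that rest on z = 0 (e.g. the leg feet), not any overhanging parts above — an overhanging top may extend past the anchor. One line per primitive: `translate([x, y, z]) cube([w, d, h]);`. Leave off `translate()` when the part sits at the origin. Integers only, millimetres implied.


translate([406, 446, 420]) cube([1326, 393, 51]);
translate([406, 446, 0]) cube([47, 47, 420]);
translate([406, 792, 0]) cube([47, 47, 420]);
translate([1685, 446, 0]) cube([47, 47, 420]);
translate([1685, 792, 0]) cube([47, 47, 420]);


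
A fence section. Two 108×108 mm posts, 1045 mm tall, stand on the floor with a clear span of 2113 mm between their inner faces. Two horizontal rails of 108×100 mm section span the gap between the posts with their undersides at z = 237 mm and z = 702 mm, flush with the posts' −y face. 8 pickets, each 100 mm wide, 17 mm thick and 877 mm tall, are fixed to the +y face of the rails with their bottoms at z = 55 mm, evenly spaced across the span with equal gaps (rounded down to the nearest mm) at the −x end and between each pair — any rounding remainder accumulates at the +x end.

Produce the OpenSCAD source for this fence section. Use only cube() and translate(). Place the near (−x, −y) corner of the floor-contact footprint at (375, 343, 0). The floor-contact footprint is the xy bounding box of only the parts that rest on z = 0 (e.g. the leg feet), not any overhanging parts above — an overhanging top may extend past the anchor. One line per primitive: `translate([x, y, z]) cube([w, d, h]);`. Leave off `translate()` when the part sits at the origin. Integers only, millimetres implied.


translate([375, 343, 0]) cube([108, 108, 1045]);
translate([2596, 343, 0]) cube([108, 108, 1045]);
translate([483, 343, 237]) cube([2113, 108, 100]);
translate([483, 343, 702]) cube([2113, 108, 100]);
translate([628, 451, 55]) cube([100, 17, 877]);
translate([873, 451, 55]) cube([100, 17, 877]);
translate([1118, 451, 55]) cube([100, 17, 877]);
translate([1363, 451, 55]) cube([100, 17, 877]);
translate([1608, 451, 55]) cube([100, 17, 877]);
translate([1853, 451, 55]) cube([100, 17, 877]);
translate([2098, 451, 55]) cube([100, 17, 877]);
translate([2343, 451, 55]) cube([100, 17, 877]);


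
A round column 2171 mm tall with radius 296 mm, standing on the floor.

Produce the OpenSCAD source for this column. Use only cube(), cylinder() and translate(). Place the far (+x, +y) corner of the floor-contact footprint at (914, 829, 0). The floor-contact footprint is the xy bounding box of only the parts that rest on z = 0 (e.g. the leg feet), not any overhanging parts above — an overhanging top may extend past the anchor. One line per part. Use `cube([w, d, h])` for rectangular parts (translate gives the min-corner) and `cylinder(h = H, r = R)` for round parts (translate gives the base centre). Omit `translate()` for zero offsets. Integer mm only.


translate([618, 533, 0]) cylinder(h = 2171, r = 296);


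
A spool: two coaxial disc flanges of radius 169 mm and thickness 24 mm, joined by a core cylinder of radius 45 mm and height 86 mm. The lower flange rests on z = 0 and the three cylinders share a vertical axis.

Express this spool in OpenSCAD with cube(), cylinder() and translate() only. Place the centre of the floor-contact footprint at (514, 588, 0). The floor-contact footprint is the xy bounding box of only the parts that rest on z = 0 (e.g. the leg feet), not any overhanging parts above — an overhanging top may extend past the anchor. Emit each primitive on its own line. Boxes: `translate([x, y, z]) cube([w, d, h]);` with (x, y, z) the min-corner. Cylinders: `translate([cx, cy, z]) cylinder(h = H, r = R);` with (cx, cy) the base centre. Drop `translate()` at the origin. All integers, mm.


translate([514, 588, 0]) cylinder(h = 24, r = 169);
translate([514, 588, 24]) cylinder(h = 86, r = 45);
translate([514, 588, 110]) cylinder(h = 24, r = 169);


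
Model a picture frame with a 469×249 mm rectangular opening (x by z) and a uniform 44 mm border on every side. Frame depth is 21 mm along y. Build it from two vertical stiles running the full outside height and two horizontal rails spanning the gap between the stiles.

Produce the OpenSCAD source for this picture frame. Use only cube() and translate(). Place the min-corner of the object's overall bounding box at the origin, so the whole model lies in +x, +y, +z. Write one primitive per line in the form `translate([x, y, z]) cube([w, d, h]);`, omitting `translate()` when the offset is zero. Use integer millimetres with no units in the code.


cube([44, 21, 337]);
translate([513, 0, 0]) cube([44, 21, 337]);
translate([44, 0, 0]) cube([469, 21, 44]);
translate([44, 0, 293]) cube([469, 21, 44]);


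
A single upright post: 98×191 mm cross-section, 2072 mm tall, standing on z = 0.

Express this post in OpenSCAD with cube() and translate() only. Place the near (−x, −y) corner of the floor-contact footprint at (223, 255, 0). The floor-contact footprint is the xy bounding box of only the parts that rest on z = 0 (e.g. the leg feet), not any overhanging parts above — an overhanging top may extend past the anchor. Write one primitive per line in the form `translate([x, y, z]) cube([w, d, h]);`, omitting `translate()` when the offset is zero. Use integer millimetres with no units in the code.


translate([223, 255, 0]) cube([98, 191, 2072]);


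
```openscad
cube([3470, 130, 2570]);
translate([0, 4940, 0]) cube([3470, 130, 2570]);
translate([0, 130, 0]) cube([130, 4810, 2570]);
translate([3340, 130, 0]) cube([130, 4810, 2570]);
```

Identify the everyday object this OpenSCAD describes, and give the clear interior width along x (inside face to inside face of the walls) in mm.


A house (or room) frame. The interior width is 3210 mm.

Four 2570 mm walls enclosing a rectangle with no floor or roof — a room or house frame. Outside width is 3470 mm and wall thickness is 130 mm, so the interior width is 3470 − 2 × 130 = 3210 mm.


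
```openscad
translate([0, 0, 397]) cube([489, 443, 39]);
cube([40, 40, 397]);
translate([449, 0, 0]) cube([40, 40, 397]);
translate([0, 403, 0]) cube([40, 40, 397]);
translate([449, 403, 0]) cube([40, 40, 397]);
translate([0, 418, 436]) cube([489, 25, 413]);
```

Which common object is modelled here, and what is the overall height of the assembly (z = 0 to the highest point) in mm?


A chair. The overall height is 849 mm.

A slab on four corner posts with a tall panel at the back — a chair. The seat slab sits at z = 397 with thickness 39, and the 413 mm backrest starts at the seat top, so the overall height is 397 + 39 + 413 = 849 mm.


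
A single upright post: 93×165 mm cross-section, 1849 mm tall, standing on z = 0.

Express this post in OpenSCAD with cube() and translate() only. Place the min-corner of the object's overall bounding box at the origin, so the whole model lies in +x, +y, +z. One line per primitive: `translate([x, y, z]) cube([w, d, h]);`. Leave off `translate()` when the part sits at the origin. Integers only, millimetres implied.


cube([93, 165, 1849]);


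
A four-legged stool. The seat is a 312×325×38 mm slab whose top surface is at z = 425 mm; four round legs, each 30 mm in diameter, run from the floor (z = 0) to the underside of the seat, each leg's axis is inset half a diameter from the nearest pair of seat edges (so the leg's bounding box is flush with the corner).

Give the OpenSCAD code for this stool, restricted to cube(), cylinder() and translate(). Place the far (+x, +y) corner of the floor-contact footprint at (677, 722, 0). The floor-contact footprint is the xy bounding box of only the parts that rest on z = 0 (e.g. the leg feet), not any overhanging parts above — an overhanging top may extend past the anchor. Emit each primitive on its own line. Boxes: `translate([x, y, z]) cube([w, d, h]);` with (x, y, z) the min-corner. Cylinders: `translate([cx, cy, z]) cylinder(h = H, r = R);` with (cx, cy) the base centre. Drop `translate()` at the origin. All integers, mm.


translate([365, 397, 387]) cube([312, 325, 38]);
translate([380, 412, 0]) cylinder(h = 387, r = 15);
translate([662, 412, 0]) cylinder(h = 387, r = 15);
translate([380, 707, 0]) cylinder(h = 387, r = 15);
translate([662, 707, 0]) cylinder(h = 387, r = 15);


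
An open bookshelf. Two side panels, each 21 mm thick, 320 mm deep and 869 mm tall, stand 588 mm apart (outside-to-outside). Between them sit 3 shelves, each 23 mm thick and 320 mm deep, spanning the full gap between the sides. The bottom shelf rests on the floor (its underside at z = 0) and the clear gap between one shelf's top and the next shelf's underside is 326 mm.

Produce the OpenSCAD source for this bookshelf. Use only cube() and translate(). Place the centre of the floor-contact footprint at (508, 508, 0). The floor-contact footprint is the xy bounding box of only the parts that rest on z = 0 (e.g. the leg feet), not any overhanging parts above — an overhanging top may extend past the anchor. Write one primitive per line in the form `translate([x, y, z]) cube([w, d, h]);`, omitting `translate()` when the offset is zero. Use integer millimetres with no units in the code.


translate([214, 348, 0]) cube([21, 320, 869]);
translate([781, 348, 0]) cube([21, 320, 869]);
translate([235, 348, 0]) cube([546, 320, 23]);
translate([235, 348, 349]) cube([546, 320, 23]);
translate([235, 348, 698]) cube([546, 320, 23]);


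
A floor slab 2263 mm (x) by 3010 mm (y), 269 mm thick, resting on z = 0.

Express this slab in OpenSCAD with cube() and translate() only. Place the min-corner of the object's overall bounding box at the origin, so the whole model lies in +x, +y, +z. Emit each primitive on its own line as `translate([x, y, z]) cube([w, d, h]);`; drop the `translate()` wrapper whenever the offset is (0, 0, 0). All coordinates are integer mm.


cube([2263, 3010, 269]);


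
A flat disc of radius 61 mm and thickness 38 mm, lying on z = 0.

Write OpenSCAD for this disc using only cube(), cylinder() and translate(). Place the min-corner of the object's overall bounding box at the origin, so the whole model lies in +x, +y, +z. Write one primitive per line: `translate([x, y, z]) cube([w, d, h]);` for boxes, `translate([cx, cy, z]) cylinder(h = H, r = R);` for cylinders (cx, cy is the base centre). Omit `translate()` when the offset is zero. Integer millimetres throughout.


translate([61, 61, 0]) cylinder(h = 38, r = 61);


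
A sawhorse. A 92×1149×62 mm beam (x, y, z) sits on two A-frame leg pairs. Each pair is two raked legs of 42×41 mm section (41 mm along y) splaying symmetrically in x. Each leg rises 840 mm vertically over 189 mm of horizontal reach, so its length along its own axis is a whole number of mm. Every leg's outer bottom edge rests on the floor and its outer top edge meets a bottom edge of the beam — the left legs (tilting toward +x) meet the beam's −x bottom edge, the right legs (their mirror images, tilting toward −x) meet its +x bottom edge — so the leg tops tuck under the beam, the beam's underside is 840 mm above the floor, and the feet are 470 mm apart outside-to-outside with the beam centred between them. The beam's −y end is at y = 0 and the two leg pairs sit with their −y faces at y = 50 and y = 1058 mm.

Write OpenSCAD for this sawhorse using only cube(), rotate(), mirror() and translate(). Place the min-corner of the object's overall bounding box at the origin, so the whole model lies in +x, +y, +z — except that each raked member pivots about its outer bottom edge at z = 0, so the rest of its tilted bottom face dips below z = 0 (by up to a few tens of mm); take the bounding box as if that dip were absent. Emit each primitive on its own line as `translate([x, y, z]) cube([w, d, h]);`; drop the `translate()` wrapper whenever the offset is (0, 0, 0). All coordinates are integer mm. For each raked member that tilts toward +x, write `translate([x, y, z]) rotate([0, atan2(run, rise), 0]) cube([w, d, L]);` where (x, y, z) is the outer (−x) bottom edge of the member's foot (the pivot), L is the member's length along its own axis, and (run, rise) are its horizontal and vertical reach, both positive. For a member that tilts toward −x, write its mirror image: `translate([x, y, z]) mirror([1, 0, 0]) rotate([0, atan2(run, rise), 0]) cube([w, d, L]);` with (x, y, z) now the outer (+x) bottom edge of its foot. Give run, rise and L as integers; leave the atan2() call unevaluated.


// leg length = √(189² + 840²) = 861
// right-leg outer foot x = 2·189 + 92 = 470
// beam min-corner = (189, 0, 840)
translate([189, 0, 840]) cube([92, 1149, 62]);
translate([0, 50, 0]) rotate([0, atan2(189, 840), 0]) cube([42, 41, 861]);
translate([470, 50, 0]) mirror([1, 0, 0]) rotate([0, atan2(189, 840), 0]) cube([42, 41, 861]);
translate([0, 1058, 0]) rotate([0, atan2(189, 840), 0]) cube([42, 41, 861]);
translate([470, 1058, 0]) mirror([1, 0, 0]) rotate([0, atan2(189, 840), 0]) cube([42, 41, 861]);


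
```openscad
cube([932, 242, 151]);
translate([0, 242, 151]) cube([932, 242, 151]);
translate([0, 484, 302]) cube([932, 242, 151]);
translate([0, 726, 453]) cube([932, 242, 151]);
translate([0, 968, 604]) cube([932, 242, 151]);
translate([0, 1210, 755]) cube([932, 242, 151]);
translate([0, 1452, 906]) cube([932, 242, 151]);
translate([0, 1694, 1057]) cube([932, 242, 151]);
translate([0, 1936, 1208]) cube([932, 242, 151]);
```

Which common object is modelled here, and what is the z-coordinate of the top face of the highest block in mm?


A staircase. The total rise is 1359 mm.

9 identical blocks, each offset up and back from the previous — a staircase. Each step is 151 mm tall and there are 9 of them, so the total rise is 9 × 151 = 1359 mm.


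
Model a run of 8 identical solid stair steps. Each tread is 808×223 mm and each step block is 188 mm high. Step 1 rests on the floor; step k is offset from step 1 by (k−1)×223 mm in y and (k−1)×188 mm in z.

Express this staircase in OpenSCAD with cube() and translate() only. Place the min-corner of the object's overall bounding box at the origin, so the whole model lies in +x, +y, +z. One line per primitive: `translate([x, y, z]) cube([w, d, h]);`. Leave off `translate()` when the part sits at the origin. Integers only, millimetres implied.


cube([808, 223, 188]);
translate([0, 223, 188]) cube([808, 223, 188]);
translate([0, 446, 376]) cube([808, 223, 188]);
translate([0, 669, 564]) cube([808, 223, 188]);
translate([0, 892, 752]) cube([808, 223, 188]);
translate([0, 1115, 940]) cube([808, 223, 188]);
translate([0, 1338, 1128]) cube([808, 223, 188]);
translate([0, 1561, 1316]) cube([808, 223, 188]);


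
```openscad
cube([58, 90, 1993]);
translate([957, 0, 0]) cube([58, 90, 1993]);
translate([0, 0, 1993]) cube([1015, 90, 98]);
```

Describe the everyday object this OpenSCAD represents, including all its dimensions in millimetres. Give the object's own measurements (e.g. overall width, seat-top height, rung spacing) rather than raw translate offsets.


A door frame. The clear opening is 899 mm wide and 1993 mm high. Two 58 mm wide jambs, 90 mm deep, stand either side of the opening from the floor to the top of the opening. A 98 mm thick head sits across the top of both jambs, spanning the full outside width of the frame.


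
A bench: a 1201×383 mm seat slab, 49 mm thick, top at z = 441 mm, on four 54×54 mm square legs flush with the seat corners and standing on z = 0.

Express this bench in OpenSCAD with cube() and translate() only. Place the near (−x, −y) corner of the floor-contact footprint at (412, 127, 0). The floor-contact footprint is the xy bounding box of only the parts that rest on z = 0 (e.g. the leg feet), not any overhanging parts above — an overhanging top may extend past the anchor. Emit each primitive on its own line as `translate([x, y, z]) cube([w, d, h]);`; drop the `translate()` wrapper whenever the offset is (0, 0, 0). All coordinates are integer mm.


translate([412, 127, 392]) cube([1201, 383, 49]);
translate([412, 127, 0]) cube([54, 54, 392]);
translate([412, 456, 0]) cube([54, 54, 392]);
translate([1559, 127, 0]) cube([54, 54, 392]);
translate([1559, 456, 0]) cube([54, 54, 392]);


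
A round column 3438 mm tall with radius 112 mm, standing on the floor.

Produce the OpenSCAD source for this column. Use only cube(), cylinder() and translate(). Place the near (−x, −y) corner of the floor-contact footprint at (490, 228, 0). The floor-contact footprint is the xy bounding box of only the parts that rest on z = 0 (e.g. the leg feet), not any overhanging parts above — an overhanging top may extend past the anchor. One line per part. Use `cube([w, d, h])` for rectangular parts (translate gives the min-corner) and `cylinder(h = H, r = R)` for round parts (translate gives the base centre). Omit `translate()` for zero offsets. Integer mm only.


translate([602, 340, 0]) cylinder(h = 3438, r = 112);


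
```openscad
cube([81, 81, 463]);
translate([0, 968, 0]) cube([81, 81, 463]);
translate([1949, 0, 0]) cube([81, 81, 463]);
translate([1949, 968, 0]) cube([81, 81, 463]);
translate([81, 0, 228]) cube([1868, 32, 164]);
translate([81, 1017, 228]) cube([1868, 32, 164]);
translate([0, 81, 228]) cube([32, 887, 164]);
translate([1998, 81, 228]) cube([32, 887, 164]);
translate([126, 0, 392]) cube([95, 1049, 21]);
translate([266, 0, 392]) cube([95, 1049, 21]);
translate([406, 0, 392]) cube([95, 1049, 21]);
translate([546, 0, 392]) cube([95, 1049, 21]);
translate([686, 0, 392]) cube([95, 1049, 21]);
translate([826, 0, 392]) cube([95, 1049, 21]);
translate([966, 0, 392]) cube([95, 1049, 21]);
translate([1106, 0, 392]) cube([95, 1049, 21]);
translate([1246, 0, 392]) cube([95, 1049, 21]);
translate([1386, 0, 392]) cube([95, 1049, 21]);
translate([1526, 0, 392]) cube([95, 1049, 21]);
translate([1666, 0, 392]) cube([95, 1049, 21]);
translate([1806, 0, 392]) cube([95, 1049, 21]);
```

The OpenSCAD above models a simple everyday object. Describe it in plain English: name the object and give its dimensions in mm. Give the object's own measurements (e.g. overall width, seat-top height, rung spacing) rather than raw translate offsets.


A bed frame 2030 mm long (x) by 1049 mm wide (y). Four 81×81 mm corner posts, 463 mm tall, at the corners of the footprint. Four rails of 32 mm thickness and 164 mm height run between adjacent posts with their undersides at z = 228 mm, their outer faces flush with the outside of the frame (the two x-running rails run between the posts' inner faces; the two y-running rails run between the posts' inner faces). 13 slats, each 95 mm wide (x) and 21 mm thick, lie across the top of the two x-running rails, running the full 1049 mm width of the frame in y; along x they sit between the end posts with a 45 mm gap after the −x posts and between neighbouring slats, leaving 48 mm before the +x posts.


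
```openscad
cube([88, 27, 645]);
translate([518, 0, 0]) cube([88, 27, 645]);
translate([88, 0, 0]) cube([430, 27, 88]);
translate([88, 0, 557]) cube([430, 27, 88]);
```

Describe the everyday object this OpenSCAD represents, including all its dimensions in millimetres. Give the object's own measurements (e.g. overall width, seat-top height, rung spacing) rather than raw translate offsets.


A rectangular picture frame lying in the x–z plane (depth along y). The opening is 430 mm wide (x) by 469 mm tall (z), surrounded by a border 88 mm wide on all four sides. The frame is 27 mm deep and is made of two full-height vertical stiles with two horizontal rails fitted between them.


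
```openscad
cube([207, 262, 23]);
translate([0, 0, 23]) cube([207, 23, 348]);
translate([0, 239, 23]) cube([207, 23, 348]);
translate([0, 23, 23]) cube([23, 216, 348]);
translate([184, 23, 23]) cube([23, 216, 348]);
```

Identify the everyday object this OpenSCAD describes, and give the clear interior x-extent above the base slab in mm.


An open box. The internal width is 161 mm.

A 207×262 base slab with four walls standing on it — an open box. The base is 207 mm wide and the walls are 23 mm thick, so the internal width is 207 − 2 × 23 = 161 mm.


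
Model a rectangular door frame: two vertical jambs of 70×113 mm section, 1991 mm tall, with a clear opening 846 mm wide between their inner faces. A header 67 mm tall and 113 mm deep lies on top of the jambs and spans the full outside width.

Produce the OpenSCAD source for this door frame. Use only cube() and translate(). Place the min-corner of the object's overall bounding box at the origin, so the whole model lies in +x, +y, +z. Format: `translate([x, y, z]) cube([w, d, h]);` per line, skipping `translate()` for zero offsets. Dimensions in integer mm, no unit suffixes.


cube([70, 113, 1991]);
translate([916, 0, 0]) cube([70, 113, 1991]);
translate([0, 0, 1991]) cube([986, 113, 67]);


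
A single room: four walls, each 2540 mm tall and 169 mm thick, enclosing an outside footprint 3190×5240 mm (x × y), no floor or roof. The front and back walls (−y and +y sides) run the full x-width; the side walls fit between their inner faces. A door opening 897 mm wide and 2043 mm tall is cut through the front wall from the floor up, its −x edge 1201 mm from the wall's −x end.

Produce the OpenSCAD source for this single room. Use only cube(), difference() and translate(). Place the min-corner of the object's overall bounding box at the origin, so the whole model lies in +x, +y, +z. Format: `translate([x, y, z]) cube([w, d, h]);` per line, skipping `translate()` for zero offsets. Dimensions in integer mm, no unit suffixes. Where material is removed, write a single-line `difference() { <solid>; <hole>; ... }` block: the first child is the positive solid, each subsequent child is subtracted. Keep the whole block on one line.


difference() { cube([3190, 169, 2540]); translate([1201, 0, 0]) cube([897, 169, 2043]); }
translate([0, 5071, 0]) cube([3190, 169, 2540]);
translate([0, 169, 0]) cube([169, 4902, 2540]);
translate([3021, 169, 0]) cube([169, 4902, 2540]);
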